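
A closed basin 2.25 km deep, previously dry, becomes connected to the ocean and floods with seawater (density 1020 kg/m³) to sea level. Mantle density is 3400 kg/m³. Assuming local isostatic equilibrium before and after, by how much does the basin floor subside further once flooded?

After flooding the water column is d + s deep. Its weight must equal the weight of mantle displaced by the extra subsidence s: (d + s) ρ_w = s ρ_m.
s = d ρ_w / (ρ_m − ρ_w) = 2.25 km × 1020/(3400 − 1020) = 0.964 km.

0.964 km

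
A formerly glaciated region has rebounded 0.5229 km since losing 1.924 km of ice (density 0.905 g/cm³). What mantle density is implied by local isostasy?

3.33 g/cm³

ρ_m = ρ_ice t / u = 0.905 × 1.924 km/0.5229 km = 3.33 g/cm³.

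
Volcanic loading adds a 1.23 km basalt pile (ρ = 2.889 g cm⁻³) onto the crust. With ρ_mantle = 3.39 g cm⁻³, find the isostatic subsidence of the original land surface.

Subaerial loading: s = t ρ_load / ρ_m.
s = 1.23 km × 2.889/3.39 = 1.05 km.

1.05 km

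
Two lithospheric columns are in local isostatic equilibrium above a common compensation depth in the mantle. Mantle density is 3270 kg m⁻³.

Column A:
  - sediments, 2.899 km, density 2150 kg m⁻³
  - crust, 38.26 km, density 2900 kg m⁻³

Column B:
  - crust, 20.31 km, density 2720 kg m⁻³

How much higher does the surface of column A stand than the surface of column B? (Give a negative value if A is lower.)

1.91 km

For any compensation level in the mantle, the mantle terms cancel and isostasy reduces to e = (Σt_A − Σt_B) − (Σ(ρt)_A − Σ(ρt)_B) / ρ_m.
Σt_A = 41.159 km; Σt_B = 20.31 km; Σ(ρt)_A = 117186.85; Σ(ρt)_B = 55243.2 (in km·kg m⁻³).
e = (41.159 − 20.31) − (117186.85 − 55243.2) / 3270 = 1.91 km.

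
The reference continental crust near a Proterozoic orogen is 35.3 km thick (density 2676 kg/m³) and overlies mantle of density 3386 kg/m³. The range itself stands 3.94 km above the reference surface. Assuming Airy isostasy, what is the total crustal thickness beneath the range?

54.1 km

Root depth r = h ρ_c / (ρ_m − ρ_c) = 3.94 km × 2676 / 710 = 14.85 km.
Total thickness = T + h + r = 35.3 km + 3.94 km + 14.85 km = 54.1 km.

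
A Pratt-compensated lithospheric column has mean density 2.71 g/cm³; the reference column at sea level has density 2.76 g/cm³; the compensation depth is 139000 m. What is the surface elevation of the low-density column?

2560 m

ρ_ref D = ρ (D + h) → h = D (ρ_ref − ρ)/ρ.
h = 139000 m × (2.76 − 2.71)/2.71 = 2560 m.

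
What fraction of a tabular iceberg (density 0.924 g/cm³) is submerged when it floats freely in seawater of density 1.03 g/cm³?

0.897

Submerged fraction = ρ_obj/ρ_fluid = 0.924/1.03 = 0.897.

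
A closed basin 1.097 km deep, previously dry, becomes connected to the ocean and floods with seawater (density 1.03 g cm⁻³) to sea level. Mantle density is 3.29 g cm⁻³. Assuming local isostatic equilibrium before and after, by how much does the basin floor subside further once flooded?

0.5 km

After flooding the water column is d + s deep. Its weight must equal the weight of mantle displaced by the extra subsidence s: (d + s) ρ_w = s ρ_m.
s = d ρ_w / (ρ_m − ρ_w) = 1.097 km × 1.03/(3.29 − 1.03) = 0.5 km.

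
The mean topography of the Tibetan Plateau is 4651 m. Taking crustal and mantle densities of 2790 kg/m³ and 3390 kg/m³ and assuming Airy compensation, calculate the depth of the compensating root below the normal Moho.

21600 m

For local isostatic compensation: the weight of the topography is balanced by the buoyancy of the root, ρ_c h = (ρ_m − ρ_c) r.
r = h · ρ_c / (ρ_m − ρ_c) = 4651 m × 2790 / (3390 − 2790) = 21600 m.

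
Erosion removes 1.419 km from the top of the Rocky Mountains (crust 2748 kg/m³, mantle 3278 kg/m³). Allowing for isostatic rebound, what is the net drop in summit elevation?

Rebound u = e ρ_c/ρ_m = 1.419 km × 2748/3278 = 1.19 km.
Net surface drop = e − u = 1.419 km − 1.19 km = e (ρ_m − ρ_c)/ρ_m = 0.229 km.

0.229 km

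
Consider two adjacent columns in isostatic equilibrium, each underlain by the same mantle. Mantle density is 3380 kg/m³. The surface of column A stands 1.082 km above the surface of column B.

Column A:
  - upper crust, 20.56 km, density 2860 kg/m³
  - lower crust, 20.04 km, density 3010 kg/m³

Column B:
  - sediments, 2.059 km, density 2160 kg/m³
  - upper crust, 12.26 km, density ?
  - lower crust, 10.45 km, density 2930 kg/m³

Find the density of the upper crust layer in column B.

Take the compensation level at the base of the deeper column (depth z_c below the surface of column A) and equate Σ ρ_i t_i down to z_c; mantle fills any gap and the z_c terms cancel.
Column A: 20.56×2860 + 20.04×3010 + (z_c − 40.6)×3380
Column B: 1.082×0 + 2.059×2160 + 12.26×ρ + 10.45×2930 + (z_c − 1.082 − 24.769)×3380
The z_c×3380 term appears on both sides and cancels. Collect the known terms of each column as K = Σ(ρt)_known − 3380 × (depth of known layers): K_A = 119122 − 3380×40.6 = −18106; K_B = 35065.94 − 3380×(1.082 + 24.769) = −52310.44.
Balance: K_A = K_B + 12.26×ρ, so ρ = (K_A − K_B)/12.26 = 34204.4/12.26 = 2790 kg/m³.

2790 kg/m³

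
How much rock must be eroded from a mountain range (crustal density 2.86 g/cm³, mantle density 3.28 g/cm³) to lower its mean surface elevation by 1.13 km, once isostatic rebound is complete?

8.82 km

Net drop Δ = e − u = e − e ρ_c/ρ_m = e (ρ_m − ρ_c)/ρ_m.
e = Δ ρ_m/(ρ_m − ρ_c) = 1.13 km × 3.28/0.42 = 8.82 km.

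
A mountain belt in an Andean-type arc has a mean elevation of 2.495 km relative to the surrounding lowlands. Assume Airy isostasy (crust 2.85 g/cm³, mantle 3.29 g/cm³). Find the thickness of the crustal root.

16.2 km

In Airy isostatic equilibrium: the weight of the topography is balanced by the buoyancy of the root, ρ_c h = (ρ_m − ρ_c) r.
r = h · ρ_c / (ρ_m − ρ_c) = 2.495 km × 2.85 / (3.29 − 2.85) = 16.2 km.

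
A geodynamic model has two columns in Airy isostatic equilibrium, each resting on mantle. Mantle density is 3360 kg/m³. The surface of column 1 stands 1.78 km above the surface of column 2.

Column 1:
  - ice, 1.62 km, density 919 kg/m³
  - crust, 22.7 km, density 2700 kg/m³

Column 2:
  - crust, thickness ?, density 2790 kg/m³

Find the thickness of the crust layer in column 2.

Take the compensation level at the base of the deeper column (depth z_c below the surface of column 1) and equate Σ ρ_i t_i down to z_c; mantle fills any gap and the z_c terms cancel.
Column 1: 1.62×919 + 22.7×2700 + (z_c − 24.32)×3360
Column 2: 1.78×0 + x×2790 + (z_c − 1.78 − 0 − x)×3360
The z_c×3360 term appears on both sides and cancels. Collect the known terms of each column as K = Σ(ρt)_known − 3360 × (depth of known layers): K_1 = 62778.78 − 3360×24.32 = −18936.42; K_2 = 0 − 3360×(1.78 + 0) = −5980.8.
Balance: K_1 = K_2 − x×(3360 − 2790), so x = (K_2 − K_1)/(3360 − 2790) = 12955.6/570 = 22.7 km.

22.7 km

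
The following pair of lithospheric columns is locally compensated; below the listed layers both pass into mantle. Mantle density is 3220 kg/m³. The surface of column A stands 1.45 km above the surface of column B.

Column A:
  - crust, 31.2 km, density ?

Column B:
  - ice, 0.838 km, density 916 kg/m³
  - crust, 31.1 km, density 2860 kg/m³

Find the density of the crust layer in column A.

Take the compensation level at the base of the deeper column (depth z_c below the surface of column A) and equate Σ ρ_i t_i down to z_c; mantle fills any gap and the z_c terms cancel.
Column A: 31.2×ρ + (z_c − 31.2)×3220
Column B: 1.45×0 + 0.838×916 + 31.1×2860 + (z_c − 1.45 − 31.938)×3220
The z_c×3220 term appears on both sides and cancels. Collect the known terms of each column as K = Σ(ρt)_known − 3220 × (depth of known layers): K_A = 0 − 3220×31.2 = −100464; K_B = 89713.608 − 3220×(1.45 + 31.938) = −17795.752.
Balance: K_A + 31.2×ρ = K_B, so ρ = (K_B − K_A)/31.2 = 82668.2/31.2 = 2650 kg/m³.

2650 kg/m³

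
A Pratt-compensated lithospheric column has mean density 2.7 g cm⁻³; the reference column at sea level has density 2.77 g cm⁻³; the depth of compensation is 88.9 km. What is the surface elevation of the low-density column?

2.3 km

ρ_ref D = ρ (D + h) → h = D (ρ_ref − ρ)/ρ.
h = 88.9 km × (2.77 − 2.7)/2.7 = 2.3 km.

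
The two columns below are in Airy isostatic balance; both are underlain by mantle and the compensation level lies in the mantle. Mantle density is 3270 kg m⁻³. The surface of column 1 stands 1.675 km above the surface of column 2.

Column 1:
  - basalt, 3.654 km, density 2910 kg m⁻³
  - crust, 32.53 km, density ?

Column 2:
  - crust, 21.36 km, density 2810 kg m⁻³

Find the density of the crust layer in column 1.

2840 kg m⁻³

Take the compensation level at the base of the deeper column (depth z_c below the surface of column 1) and equate Σ ρ_i t_i down to z_c; mantle fills any gap and the z_c terms cancel.
Column 1: 3.654×2910 + 32.53×ρ + (z_c − 36.184)×3270
Column 2: 1.675×0 + 21.36×2810 + (z_c − 1.675 − 21.36)×3270
The z_c×3270 term appears on both sides and cancels. Collect the known terms of each column as K = Σ(ρt)_known − 3270 × (depth of known layers): K_1 = 10633.14 − 3270×36.184 = −107688.54; K_2 = 60021.6 − 3270×(1.675 + 21.36) = −15302.85.
Balance: K_1 + 32.53×ρ = K_2, so ρ = (K_2 − K_1)/32.53 = 92385.7/32.53 = 2840 kg m⁻³.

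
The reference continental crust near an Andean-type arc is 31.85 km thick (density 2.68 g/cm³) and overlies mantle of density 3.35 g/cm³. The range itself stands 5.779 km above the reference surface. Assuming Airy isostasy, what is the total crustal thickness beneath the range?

Root depth r = h ρ_c / (ρ_m − ρ_c) = 5.779 km × 2.68 / 0.67 = 23.12 km.
Total thickness = T + h + r = 31.85 km + 5.779 km + 23.12 km = 60.7 km.

60.7 km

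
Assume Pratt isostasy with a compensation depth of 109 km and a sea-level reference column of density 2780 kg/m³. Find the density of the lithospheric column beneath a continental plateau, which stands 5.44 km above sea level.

Pratt balance: ρ_ref D = ρ (D + h).
ρ = ρ_ref D/(D + h) = 2780 × 109 km/(109 km + 5.44 km) = 2650 kg/m³.

2650 kg/m³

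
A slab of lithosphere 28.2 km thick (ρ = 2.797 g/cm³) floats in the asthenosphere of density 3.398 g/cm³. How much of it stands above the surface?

4.99 km

Floating equilibrium: submerged depth d = t ρ_obj/ρ_fluid = 28.2 km × 2.797/3.398 = 23.21 km.
Freeboard = t − d = 28.2 km − 23.21 km = 4.99 km.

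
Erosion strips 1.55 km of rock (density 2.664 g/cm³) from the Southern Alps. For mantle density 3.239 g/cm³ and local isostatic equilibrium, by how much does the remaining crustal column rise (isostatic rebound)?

1.27 km

Unloading: uplift u = e ρ_c/ρ_m = 1.55 km × 2.664/3.239 = 1.27 km.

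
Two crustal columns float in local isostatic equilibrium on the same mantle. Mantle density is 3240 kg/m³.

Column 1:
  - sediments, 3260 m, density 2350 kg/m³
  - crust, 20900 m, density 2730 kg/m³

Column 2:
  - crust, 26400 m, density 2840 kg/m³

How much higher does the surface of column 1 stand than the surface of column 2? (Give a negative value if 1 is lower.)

For any compensation level in the mantle, the mantle terms cancel and isostasy reduces to e = (Σt_1 − Σt_2) − (Σ(ρt)_1 − Σ(ρt)_2) / ρ_m.
Σt_1 = 24160 m; Σt_2 = 26400 m; Σ(ρt)_1 = 64718000; Σ(ρt)_2 = 74976000 (in m·kg/m³).
e = (24160 − 26400) − (64718000 − 74976000) / 3240 = 926 m.

926 m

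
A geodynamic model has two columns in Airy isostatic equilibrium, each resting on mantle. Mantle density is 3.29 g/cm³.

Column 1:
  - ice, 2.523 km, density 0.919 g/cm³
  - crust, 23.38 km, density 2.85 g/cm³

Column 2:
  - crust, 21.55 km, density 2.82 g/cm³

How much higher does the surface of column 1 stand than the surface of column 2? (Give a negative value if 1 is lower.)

For any compensation level in the mantle, the mantle terms cancel and isostasy reduces to e = (Σt_1 − Σt_2) − (Σ(ρt)_1 − Σ(ρt)_2) / ρ_m.
Σt_1 = 25.903 km; Σt_2 = 21.55 km; Σ(ρt)_1 = 68.951637; Σ(ρt)_2 = 60.771 (in km·g/cm³).
e = (25.903 − 21.55) − (68.951637 − 60.771) / 3.29 = 1.87 km.

1.87 km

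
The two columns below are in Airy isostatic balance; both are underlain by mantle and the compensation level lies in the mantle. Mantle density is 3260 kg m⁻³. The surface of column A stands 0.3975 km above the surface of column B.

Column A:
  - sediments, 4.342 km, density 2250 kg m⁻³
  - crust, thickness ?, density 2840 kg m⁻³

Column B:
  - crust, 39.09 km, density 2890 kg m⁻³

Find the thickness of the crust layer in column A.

Take the compensation level at the base of the deeper column (depth z_c below the surface of column A) and equate Σ ρ_i t_i down to z_c; mantle fills any gap and the z_c terms cancel.
Column A: 4.342×2250 + x×2840 + (z_c − 4.342 − x)×3260
Column B: 0.3975×0 + 39.09×2890 + (z_c − 0.3975 − 39.09)×3260
The z_c×3260 term appears on both sides and cancels. Collect the known terms of each column as K = Σ(ρt)_known − 3260 × (depth of known layers): K_A = 9769.5 − 3260×4.342 = −4385.42; K_B = 112970.1 − 3260×(0.3975 + 39.09) = −15759.15.
Balance: K_A − x×(3260 − 2840) = K_B, so x = (K_A − K_B)/(3260 − 2840) = 11373.7/420 = 27.1 km.

27.1 km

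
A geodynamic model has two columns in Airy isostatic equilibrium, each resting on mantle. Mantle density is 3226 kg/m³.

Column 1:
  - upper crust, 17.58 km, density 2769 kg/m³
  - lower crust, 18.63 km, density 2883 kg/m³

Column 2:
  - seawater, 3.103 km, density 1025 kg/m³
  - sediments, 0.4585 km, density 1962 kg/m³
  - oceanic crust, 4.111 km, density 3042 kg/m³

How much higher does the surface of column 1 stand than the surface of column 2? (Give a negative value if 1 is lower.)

For any compensation level in the mantle, the mantle terms cancel and isostasy reduces to e = (Σt_1 − Σt_2) − (Σ(ρt)_1 − Σ(ρt)_2) / ρ_m.
Σt_1 = 36.21 km; Σt_2 = 7.6725 km; Σ(ρt)_1 = 102389.31; Σ(ρt)_2 = 16585.814 (in km·kg/m³).
e = (36.21 − 7.6725) − (102389.31 − 16585.814) / 3226 = 1.94 km.

1.94 km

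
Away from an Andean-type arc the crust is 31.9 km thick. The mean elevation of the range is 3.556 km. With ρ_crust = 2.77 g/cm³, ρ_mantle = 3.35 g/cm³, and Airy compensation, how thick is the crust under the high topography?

Root depth r = h ρ_c / (ρ_m − ρ_c) = 3.556 km × 2.77 / 0.58 = 16.98 km.
Total thickness = T + h + r = 31.9 km + 3.556 km + 16.98 km = 52.4 km.

52.4 km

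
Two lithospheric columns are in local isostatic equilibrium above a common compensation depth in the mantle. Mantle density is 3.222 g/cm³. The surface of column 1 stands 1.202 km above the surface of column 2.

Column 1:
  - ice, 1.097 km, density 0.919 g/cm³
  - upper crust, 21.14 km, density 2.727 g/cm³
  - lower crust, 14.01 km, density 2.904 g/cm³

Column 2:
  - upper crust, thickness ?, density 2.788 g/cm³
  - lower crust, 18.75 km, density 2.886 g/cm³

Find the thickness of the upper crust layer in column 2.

Take the compensation level at the base of the deeper column (depth z_c below the surface of column 1) and equate Σ ρ_i t_i down to z_c; mantle fills any gap and the z_c terms cancel.
Column 1: 1.097×0.919 + 21.14×2.727 + 14.01×2.904 + (z_c − 36.247)×3.222
Column 2: 1.202×0 + x×2.788 + 18.75×2.886 + (z_c − 1.202 − 18.75 − x)×3.222
The z_c×3.222 term appears on both sides and cancels. Collect the known terms of each column as K = Σ(ρt)_known − 3.222 × (depth of known layers): K_1 = 99.341963 − 3.222×36.247 = −17.445871; K_2 = 54.1125 − 3.222×(1.202 + 18.75) = −10.172844.
Balance: K_1 = K_2 − x×(3.222 − 2.788), so x = (K_2 − K_1)/(3.222 − 2.788) = 7.27303/0.434 = 16.8 km.

16.8 km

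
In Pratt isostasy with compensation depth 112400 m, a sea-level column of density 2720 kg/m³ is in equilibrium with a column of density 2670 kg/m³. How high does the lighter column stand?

2100 m

ρ_ref D = ρ (D + h) → h = D (ρ_ref − ρ)/ρ.
h = 112400 m × (2720 − 2670)/2670 = 2100 m.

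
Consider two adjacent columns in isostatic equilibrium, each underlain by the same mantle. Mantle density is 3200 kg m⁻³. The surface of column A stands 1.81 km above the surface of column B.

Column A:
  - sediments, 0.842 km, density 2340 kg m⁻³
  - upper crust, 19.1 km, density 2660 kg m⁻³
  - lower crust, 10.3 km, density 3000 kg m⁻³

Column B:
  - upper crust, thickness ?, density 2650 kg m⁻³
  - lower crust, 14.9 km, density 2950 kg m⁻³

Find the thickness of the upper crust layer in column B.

Take the compensation level at the base of the deeper column (depth z_c below the surface of column A) and equate Σ ρ_i t_i down to z_c; mantle fills any gap and the z_c terms cancel.
Column A: 0.842×2340 + 19.1×2660 + 10.3×3000 + (z_c − 30.242)×3200
Column B: 1.81×0 + x×2650 + 14.9×2950 + (z_c − 1.81 − 14.9 − x)×3200
The z_c×3200 term appears on both sides and cancels. Collect the known terms of each column as K = Σ(ρt)_known − 3200 × (depth of known layers): K_A = 83676.28 − 3200×30.242 = −13098.12; K_B = 43955 − 3200×(1.81 + 14.9) = −9517.
Balance: K_A = K_B − x×(3200 − 2650), so x = (K_B − K_A)/(3200 − 2650) = 3581.12/550 = 6.51 km.

6.51 km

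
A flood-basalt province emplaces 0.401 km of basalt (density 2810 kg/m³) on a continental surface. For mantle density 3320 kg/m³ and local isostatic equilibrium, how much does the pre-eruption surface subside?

Subaerial loading: s = t ρ_load / ρ_m.
s = 0.401 km × 2810/3320 = 0.339 km.

0.339 km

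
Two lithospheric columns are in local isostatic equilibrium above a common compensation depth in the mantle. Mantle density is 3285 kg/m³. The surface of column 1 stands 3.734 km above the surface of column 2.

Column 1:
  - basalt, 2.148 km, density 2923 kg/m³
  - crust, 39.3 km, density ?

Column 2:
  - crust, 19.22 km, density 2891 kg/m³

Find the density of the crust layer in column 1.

2800 kg/m³

Take the compensation level at the base of the deeper column (depth z_c below the surface of column 1) and equate Σ ρ_i t_i down to z_c; mantle fills any gap and the z_c terms cancel.
Column 1: 2.148×2923 + 39.3×ρ + (z_c − 41.448)×3285
Column 2: 3.734×0 + 19.22×2891 + (z_c − 3.734 − 19.22)×3285
The z_c×3285 term appears on both sides and cancels. Collect the known terms of each column as K = Σ(ρt)_known − 3285 × (depth of known layers): K_1 = 6278.604 − 3285×41.448 = −129878.076; K_2 = 55565.02 − 3285×(3.734 + 19.22) = −19838.87.
Balance: K_1 + 39.3×ρ = K_2, so ρ = (K_2 − K_1)/39.3 = 110039/39.3 = 2800 kg/m³.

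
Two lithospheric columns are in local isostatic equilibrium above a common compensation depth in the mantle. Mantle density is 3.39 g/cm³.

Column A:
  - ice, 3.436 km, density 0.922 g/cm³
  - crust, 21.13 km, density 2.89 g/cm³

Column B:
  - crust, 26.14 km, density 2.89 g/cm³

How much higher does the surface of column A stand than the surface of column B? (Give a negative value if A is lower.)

1.76 km

For any compensation level in the mantle, the mantle terms cancel and isostasy reduces to e = (Σt_A − Σt_B) − (Σ(ρt)_A − Σ(ρt)_B) / ρ_m.
Σt_A = 24.566 km; Σt_B = 26.14 km; Σ(ρt)_A = 64.233692; Σ(ρt)_B = 75.5446 (in km·g/cm³).
e = (24.566 − 26.14) − (64.233692 − 75.5446) / 3.39 = 1.76 km.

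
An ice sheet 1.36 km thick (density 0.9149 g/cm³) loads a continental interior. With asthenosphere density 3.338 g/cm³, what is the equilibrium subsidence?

Isostatic balance requires: the ice load ρ_ice t is balanced by mantle displaced below, ρ_m s.
s = t ρ_ice / ρ_m = 1.36 km × 0.9149/3.338 = 0.373 km.

0.373 km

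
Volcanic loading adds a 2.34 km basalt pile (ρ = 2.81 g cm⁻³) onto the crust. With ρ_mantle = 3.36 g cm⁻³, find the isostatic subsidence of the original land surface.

Subaerial loading: s = t ρ_load / ρ_m.
s = 2.34 km × 2.81/3.36 = 1.96 km.

1.96 km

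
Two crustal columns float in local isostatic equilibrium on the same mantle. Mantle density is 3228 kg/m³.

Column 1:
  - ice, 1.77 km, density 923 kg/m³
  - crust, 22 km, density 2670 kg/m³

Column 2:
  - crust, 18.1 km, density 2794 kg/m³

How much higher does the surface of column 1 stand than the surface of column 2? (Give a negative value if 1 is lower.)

For any compensation level in the mantle, the mantle terms cancel and isostasy reduces to e = (Σt_1 − Σt_2) − (Σ(ρt)_1 − Σ(ρt)_2) / ρ_m.
Σt_1 = 23.77 km; Σt_2 = 18.1 km; Σ(ρt)_1 = 60373.71; Σ(ρt)_2 = 50571.4 (in km·kg/m³).
e = (23.77 − 18.1) − (60373.71 − 50571.4) / 3228 = 2.63 km.

2.63 km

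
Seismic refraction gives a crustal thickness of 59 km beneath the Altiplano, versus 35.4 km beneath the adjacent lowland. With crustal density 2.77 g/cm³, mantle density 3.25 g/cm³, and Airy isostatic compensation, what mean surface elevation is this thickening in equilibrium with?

Excess crust Δ = 59 km − 35.4 km = 23.6 km, split between elevation h and root r with h + r = Δ.
Airy balance ρ_c h = (ρ_m − ρ_c) r gives r = h ρ_c/(ρ_m − ρ_c), so h (1 + ρ_c/(ρ_m − ρ_c)) = Δ, i.e. h = Δ (ρ_m − ρ_c)/ρ_m.
h = 23.6 km × 0.48/3.25 = 3.49 km.

3.49 km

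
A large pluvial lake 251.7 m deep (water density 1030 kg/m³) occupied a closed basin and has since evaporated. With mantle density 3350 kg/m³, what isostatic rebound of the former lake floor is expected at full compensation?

77.4 m

u = d ρ_w/ρ_m = 251.7 m × 1030/3350 = 77.4 m.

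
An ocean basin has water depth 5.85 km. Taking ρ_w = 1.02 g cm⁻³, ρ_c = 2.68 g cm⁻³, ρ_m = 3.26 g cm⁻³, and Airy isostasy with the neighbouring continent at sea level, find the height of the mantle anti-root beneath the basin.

In Airy isostatic equilibrium: replacing crust with seawater at the top is compensated by replacing crust with mantle at the base: d (ρ_c − ρ_w) = a (ρ_m − ρ_c).
a = d (ρ_c − ρ_w)/(ρ_m − ρ_c) = 5.85 km × 1.66/0.58 = 16.7 km.

16.7 km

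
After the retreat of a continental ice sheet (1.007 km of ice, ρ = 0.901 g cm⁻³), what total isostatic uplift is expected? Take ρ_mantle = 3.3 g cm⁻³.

0.275 km

Removing the load lets mantle flow back in; uplift u satisfies ρ_ice t = ρ_m u.
u = t ρ_ice/ρ_m = 1.007 km × 0.901/3.3 = 0.275 km.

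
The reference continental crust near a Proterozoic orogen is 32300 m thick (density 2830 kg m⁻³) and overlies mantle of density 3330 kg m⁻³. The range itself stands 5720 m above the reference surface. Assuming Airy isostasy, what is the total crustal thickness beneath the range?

70400 m

Root depth r = h ρ_c / (ρ_m − ρ_c) = 5720 m × 2830 / 500 = 32380 m.
Total thickness = T + h + r = 32300 m + 5720 m + 32380 m = 70400 m.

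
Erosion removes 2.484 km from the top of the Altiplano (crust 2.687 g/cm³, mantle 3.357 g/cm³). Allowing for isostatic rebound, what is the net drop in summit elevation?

0.496 km

Rebound u = e ρ_c/ρ_m = 2.484 km × 2.687/3.357 = 1.988 km.
Net surface drop = e − u = 2.484 km − 1.988 km = e (ρ_m − ρ_c)/ρ_m = 0.496 km.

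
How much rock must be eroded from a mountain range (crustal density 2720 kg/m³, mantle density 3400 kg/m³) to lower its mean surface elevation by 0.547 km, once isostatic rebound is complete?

2.73 km

Net drop Δ = e − u = e − e ρ_c/ρ_m = e (ρ_m − ρ_c)/ρ_m.
e = Δ ρ_m/(ρ_m − ρ_c) = 0.547 km × 3400/680 = 2.73 km.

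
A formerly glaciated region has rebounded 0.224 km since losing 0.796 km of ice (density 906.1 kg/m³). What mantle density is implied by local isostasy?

ρ_m = ρ_ice t / u = 906.1 × 0.796 km/0.224 km = 3220 kg/m³.

3220 kg/m³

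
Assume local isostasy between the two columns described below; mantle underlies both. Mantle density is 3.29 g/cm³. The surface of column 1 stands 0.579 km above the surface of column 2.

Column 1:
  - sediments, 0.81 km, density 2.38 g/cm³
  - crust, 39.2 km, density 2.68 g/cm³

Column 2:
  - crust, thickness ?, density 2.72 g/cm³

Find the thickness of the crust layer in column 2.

39.9 km

Take the compensation level at the base of the deeper column (depth z_c below the surface of column 1) and equate Σ ρ_i t_i down to z_c; mantle fills any gap and the z_c terms cancel.
Column 1: 0.81×2.38 + 39.2×2.68 + (z_c − 40.01)×3.29
Column 2: 0.579×0 + x×2.72 + (z_c − 0.579 − 0 − x)×3.29
The z_c×3.29 term appears on both sides and cancels. Collect the known terms of each column as K = Σ(ρt)_known − 3.29 × (depth of known layers): K_1 = 106.9838 − 3.29×40.01 = −24.6491; K_2 = 0 − 3.29×(0.579 + 0) = −1.90491.
Balance: K_1 = K_2 − x×(3.29 − 2.72), so x = (K_2 − K_1)/(3.29 − 2.72) = 22.7442/0.57 = 39.9 km.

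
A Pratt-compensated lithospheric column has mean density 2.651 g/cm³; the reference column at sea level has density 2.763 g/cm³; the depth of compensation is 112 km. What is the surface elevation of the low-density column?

ρ_ref D = ρ (D + h) → h = D (ρ_ref − ρ)/ρ.
h = 112 km × (2.763 − 2.651)/2.651 = 4.73 km.

4.73 km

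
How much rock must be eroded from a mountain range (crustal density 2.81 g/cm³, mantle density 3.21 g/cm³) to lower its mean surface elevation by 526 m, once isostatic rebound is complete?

4220 m

Net drop Δ = e − u = e − e ρ_c/ρ_m = e (ρ_m − ρ_c)/ρ_m.
e = Δ ρ_m/(ρ_m − ρ_c) = 526 m × 3.21/0.4 = 4220 m.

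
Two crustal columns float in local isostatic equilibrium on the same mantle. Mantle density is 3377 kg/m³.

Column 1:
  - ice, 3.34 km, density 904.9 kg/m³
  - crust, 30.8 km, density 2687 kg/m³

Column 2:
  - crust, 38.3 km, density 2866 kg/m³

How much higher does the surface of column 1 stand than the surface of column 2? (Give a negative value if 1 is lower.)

2.94 km

For any compensation level in the mantle, the mantle terms cancel and isostasy reduces to e = (Σt_1 − Σt_2) − (Σ(ρt)_1 − Σ(ρt)_2) / ρ_m.
Σt_1 = 34.14 km; Σt_2 = 38.3 km; Σ(ρt)_1 = 85781.966; Σ(ρt)_2 = 109767.8 (in km·kg/m³).
e = (34.14 − 38.3) − (85781.966 − 109767.8) / 3377 = 2.94 km.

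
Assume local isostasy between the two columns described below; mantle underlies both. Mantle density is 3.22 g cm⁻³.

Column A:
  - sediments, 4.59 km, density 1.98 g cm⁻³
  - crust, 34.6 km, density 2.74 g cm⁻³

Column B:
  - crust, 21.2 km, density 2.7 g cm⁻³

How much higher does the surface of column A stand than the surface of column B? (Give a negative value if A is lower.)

3.5 km

For any compensation level in the mantle, the mantle terms cancel and isostasy reduces to e = (Σt_A − Σt_B) − (Σ(ρt)_A − Σ(ρt)_B) / ρ_m.
Σt_A = 39.19 km; Σt_B = 21.2 km; Σ(ρt)_A = 103.8922; Σ(ρt)_B = 57.24 (in km·g cm⁻³).
e = (39.19 − 21.2) − (103.8922 − 57.24) / 3.22 = 3.5 km.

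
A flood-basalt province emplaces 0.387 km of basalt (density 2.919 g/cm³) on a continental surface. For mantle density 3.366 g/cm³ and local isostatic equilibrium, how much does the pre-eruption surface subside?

Subaerial loading: s = t ρ_load / ρ_m.
s = 0.387 km × 2.919/3.366 = 0.336 km.

0.336 km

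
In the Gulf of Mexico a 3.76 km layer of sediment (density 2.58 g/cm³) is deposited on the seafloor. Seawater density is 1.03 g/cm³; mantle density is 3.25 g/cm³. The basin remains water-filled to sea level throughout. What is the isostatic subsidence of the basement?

2.63 km

Submarine loading: the sediment displaces seawater, and the subsidence is in turn flooded, so s (ρ_m − ρ_w) = t (ρ_sed − ρ_w).
s = 3.76 km × (2.58 − 1.03) / (3.25 − 1.03) = 2.63 km.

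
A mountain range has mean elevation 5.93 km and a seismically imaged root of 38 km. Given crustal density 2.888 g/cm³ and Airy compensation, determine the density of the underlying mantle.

Airy balance: ρ_c h = (ρ_m − ρ_c) r → ρ_m = ρ_c (1 + h/r).
ρ_m = 2.888 × (1 + 5.93 km/38 km) = 3.34 g/cm³.

3.34 g/cm³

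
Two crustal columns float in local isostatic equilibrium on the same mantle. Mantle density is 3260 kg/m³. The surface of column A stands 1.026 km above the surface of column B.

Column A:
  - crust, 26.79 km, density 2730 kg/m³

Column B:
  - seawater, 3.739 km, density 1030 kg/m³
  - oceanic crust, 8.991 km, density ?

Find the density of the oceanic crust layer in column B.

Take the compensation level at the base of the deeper column (depth z_c below the surface of column A) and equate Σ ρ_i t_i down to z_c; mantle fills any gap and the z_c terms cancel.
Column A: 26.79×2730 + (z_c − 26.79)×3260
Column B: 1.026×0 + 3.739×1030 + 8.991×ρ + (z_c − 1.026 − 12.73)×3260
The z_c×3260 term appears on both sides and cancels. Collect the known terms of each column as K = Σ(ρt)_known − 3260 × (depth of known layers): K_A = 73136.7 − 3260×26.79 = −14198.7; K_B = 3851.17 − 3260×(1.026 + 12.73) = −40993.39.
Balance: K_A = K_B + 8.991×ρ, so ρ = (K_A − K_B)/8.991 = 26794.7/8.991 = 2980 kg/m³.

2980 kg/m³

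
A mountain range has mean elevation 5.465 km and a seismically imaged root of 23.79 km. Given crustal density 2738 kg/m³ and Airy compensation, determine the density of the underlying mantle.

3370 kg/m³

Airy balance: ρ_c h = (ρ_m − ρ_c) r → ρ_m = ρ_c (1 + h/r).
ρ_m = 2738 × (1 + 5.465 km/23.79 km) = 3370 kg/m³.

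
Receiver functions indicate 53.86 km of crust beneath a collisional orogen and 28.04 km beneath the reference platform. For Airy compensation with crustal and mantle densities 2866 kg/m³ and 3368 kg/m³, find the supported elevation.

3.85 km

Excess crust Δ = 53.86 km − 28.04 km = 25.82 km, split between elevation h and root r with h + r = Δ.
Airy balance ρ_c h = (ρ_m − ρ_c) r gives r = h ρ_c/(ρ_m − ρ_c), so h (1 + ρ_c/(ρ_m − ρ_c)) = Δ, i.e. h = Δ (ρ_m − ρ_c)/ρ_m.
h = 25.82 km × 502/3368 = 3.85 km.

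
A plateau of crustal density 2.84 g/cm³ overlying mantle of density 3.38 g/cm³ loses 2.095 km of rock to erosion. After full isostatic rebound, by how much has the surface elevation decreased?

Rebound u = e ρ_c/ρ_m = 2.095 km × 2.84/3.38 = 1.76 km.
Net surface drop = e − u = 2.095 km − 1.76 km = e (ρ_m − ρ_c)/ρ_m = 0.335 km.

0.335 km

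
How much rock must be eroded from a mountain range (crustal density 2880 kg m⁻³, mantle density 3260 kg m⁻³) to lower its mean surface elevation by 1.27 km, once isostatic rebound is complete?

Net drop Δ = e − u = e − e ρ_c/ρ_m = e (ρ_m − ρ_c)/ρ_m.
e = Δ ρ_m/(ρ_m − ρ_c) = 1.27 km × 3260/380 = 10.9 km.

10.9 km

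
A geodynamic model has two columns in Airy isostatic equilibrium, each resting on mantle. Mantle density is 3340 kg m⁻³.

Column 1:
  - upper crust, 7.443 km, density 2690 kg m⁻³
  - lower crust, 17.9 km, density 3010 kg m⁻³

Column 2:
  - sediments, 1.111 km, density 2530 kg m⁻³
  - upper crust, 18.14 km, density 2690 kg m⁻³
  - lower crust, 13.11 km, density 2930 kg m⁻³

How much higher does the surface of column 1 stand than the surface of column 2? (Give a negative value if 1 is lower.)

For any compensation level in the mantle, the mantle terms cancel and isostasy reduces to e = (Σt_1 − Σt_2) − (Σ(ρt)_1 − Σ(ρt)_2) / ρ_m.
Σt_1 = 25.343 km; Σt_2 = 32.361 km; Σ(ρt)_1 = 73900.67; Σ(ρt)_2 = 90019.73 (in km·kg m⁻³).
e = (25.343 − 32.361) − (73900.67 − 90019.73) / 3340 = −2.19 km.

−2.19 km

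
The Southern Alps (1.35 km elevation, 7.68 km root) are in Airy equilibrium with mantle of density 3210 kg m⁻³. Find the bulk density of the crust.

2730 kg m⁻³

ρ_c h = (ρ_m − ρ_c) r → ρ_c (h + r) = ρ_m r → ρ_c = ρ_m r / (h + r).
ρ_c = 3210 × 7.68 km / (1.35 km + 7.68 km) = 2730 kg m⁻³.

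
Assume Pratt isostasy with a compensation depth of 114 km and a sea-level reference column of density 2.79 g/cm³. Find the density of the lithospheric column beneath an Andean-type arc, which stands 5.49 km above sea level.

Pratt balance: ρ_ref D = ρ (D + h).
ρ = ρ_ref D/(D + h) = 2.79 × 114 km/(114 km + 5.49 km) = 2.66 g/cm³.

2.66 g/cm³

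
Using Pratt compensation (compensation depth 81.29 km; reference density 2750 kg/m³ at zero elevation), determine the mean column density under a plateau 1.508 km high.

Pratt balance: ρ_ref D = ρ (D + h).
ρ = ρ_ref D/(D + h) = 2750 × 81.29 km/(81.29 km + 1.508 km) = 2700 kg/m³.

2700 kg/m³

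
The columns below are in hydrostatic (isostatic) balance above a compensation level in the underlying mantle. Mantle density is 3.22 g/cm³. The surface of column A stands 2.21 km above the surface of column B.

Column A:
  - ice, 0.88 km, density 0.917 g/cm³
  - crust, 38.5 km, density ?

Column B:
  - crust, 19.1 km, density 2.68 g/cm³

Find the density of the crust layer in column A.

Take the compensation level at the base of the deeper column (depth z_c below the surface of column A) and equate Σ ρ_i t_i down to z_c; mantle fills any gap and the z_c terms cancel.
Column A: 0.88×0.917 + 38.5×ρ + (z_c − 39.38)×3.22
Column B: 2.21×0 + 19.1×2.68 + (z_c − 2.21 − 19.1)×3.22
The z_c×3.22 term appears on both sides and cancels. Collect the known terms of each column as K = Σ(ρt)_known − 3.22 × (depth of known layers): K_A = 0.80696 − 3.22×39.38 = −125.99664; K_B = 51.188 − 3.22×(2.21 + 19.1) = −17.4302.
Balance: K_A + 38.5×ρ = K_B, so ρ = (K_B − K_A)/38.5 = 108.566/38.5 = 2.82 g/cm³.

2.82 g/cm³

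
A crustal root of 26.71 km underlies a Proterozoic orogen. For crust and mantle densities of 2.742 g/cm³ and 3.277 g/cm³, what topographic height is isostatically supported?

5.21 km

Isostatic balance requires: ρ_c h = (ρ_m − ρ_c) r.
h = r (ρ_m − ρ_c) / ρ_c = 26.71 km × (3.277 − 2.742) / 2.742 = 5.21 km.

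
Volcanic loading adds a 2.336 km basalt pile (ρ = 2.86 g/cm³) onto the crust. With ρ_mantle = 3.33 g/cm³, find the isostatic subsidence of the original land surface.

Subaerial loading: s = t ρ_load / ρ_m.
s = 2.336 km × 2.86/3.33 = 2.01 km.

2.01 km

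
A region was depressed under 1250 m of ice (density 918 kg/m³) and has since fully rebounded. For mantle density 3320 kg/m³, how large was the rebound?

Removing the load lets mantle flow back in; uplift u satisfies ρ_ice t = ρ_m u.
u = t ρ_ice/ρ_m = 1250 m × 918/3320 = 346 m.

346 m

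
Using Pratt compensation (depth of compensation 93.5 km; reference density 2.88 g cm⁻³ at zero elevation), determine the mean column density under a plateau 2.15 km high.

2.82 g cm⁻³

Pratt balance: ρ_ref D = ρ (D + h).
ρ = ρ_ref D/(D + h) = 2.88 × 93.5 km/(93.5 km + 2.15 km) = 2.82 g cm⁻³.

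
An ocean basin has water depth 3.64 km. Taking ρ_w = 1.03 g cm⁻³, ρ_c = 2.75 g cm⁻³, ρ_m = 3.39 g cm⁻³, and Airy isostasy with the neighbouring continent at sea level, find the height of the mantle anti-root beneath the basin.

Isostatic balance requires: replacing crust with seawater at the top is compensated by replacing crust with mantle at the base: d (ρ_c − ρ_w) = a (ρ_m − ρ_c).
a = d (ρ_c − ρ_w)/(ρ_m − ρ_c) = 3.64 km × 1.72/0.64 = 9.78 km.

9.78 km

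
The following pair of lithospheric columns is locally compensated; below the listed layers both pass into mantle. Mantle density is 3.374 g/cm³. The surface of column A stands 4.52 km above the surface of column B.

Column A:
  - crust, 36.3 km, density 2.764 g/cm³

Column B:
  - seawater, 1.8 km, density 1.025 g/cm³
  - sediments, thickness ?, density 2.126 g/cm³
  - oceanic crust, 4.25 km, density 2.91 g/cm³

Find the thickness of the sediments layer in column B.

Take the compensation level at the base of the deeper column (depth z_c below the surface of column A) and equate Σ ρ_i t_i down to z_c; mantle fills any gap and the z_c terms cancel.
Column A: 36.3×2.764 + (z_c − 36.3)×3.374
Column B: 4.52×0 + 1.8×1.025 + x×2.126 + 4.25×2.91 + (z_c − 4.52 − 6.05 − x)×3.374
The z_c×3.374 term appears on both sides and cancels. Collect the known terms of each column as K = Σ(ρt)_known − 3.374 × (depth of known layers): K_A = 100.3332 − 3.374×36.3 = −22.143; K_B = 14.2125 − 3.374×(4.52 + 6.05) = −21.45068.
Balance: K_A = K_B − x×(3.374 − 2.126), so x = (K_B − K_A)/(3.374 − 2.126) = 0.69232/1.248 = 0.555 km.

0.555 km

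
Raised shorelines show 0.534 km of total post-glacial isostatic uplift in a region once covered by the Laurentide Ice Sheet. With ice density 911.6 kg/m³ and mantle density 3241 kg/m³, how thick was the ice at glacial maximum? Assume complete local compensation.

u = t ρ_ice/ρ_m → t = u ρ_m/ρ_ice = 0.534 km × 3241/911.6 = 1.9 km.

1.9 km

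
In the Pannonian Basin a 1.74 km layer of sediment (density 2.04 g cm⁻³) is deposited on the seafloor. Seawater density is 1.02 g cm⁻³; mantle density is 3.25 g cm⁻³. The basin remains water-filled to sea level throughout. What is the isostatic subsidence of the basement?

0.796 km

Submarine loading: the sediment displaces seawater, and the subsidence is in turn flooded, so s (ρ_m − ρ_w) = t (ρ_sed − ρ_w).
s = 1.74 km × (2.04 − 1.02) / (3.25 − 1.02) = 0.796 km.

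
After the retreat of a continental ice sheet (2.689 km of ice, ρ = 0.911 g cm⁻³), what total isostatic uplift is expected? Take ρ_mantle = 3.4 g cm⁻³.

Removing the load lets mantle flow back in; uplift u satisfies ρ_ice t = ρ_m u.
u = t ρ_ice/ρ_m = 2.689 km × 0.911/3.4 = 0.72 km.

0.72 km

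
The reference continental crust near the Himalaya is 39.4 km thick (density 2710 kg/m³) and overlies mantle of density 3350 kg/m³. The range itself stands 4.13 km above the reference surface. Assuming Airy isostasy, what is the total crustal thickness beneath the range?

Root depth r = h ρ_c / (ρ_m − ρ_c) = 4.13 km × 2710 / 640 = 17.49 km.
Total thickness = T + h + r = 39.4 km + 4.13 km + 17.49 km = 61 km.

61 km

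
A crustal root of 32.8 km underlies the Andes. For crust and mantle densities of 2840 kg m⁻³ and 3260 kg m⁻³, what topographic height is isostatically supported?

Balancing pressure at the compensation depth: ρ_c h = (ρ_m − ρ_c) r.
h = r (ρ_m − ρ_c) / ρ_c = 32.8 km × (3260 − 2840) / 2840 = 4.85 km.

4.85 km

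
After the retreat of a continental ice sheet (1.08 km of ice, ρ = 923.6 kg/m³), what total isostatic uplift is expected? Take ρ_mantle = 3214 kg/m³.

0.31 km

Removing the load lets mantle flow back in; uplift u satisfies ρ_ice t = ρ_m u.
u = t ρ_ice/ρ_m = 1.08 km × 923.6/3214 = 0.31 km.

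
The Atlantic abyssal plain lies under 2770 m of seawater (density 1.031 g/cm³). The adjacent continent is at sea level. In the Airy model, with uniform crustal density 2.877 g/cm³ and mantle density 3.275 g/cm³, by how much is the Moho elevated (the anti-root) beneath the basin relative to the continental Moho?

12800 m

In Airy isostatic equilibrium: replacing crust with seawater at the top is compensated by replacing crust with mantle at the base: d (ρ_c − ρ_w) = a (ρ_m − ρ_c).
a = d (ρ_c − ρ_w)/(ρ_m − ρ_c) = 2770 m × 1.846/0.398 = 12800 m.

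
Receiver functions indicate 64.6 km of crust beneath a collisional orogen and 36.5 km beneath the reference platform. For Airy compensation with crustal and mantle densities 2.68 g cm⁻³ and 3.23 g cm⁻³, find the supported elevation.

4.78 km

Excess crust Δ = 64.6 km − 36.5 km = 28.1 km, split between elevation h and root r with h + r = Δ.
Airy balance ρ_c h = (ρ_m − ρ_c) r gives r = h ρ_c/(ρ_m − ρ_c), so h (1 + ρ_c/(ρ_m − ρ_c)) = Δ, i.e. h = Δ (ρ_m − ρ_c)/ρ_m.
h = 28.1 km × 0.55/3.23 = 4.78 km.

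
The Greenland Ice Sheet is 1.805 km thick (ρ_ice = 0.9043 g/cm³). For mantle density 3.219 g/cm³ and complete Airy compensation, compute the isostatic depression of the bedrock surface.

0.507 km

In Airy isostatic equilibrium: the ice load ρ_ice t is balanced by mantle displaced below, ρ_m s.
s = t ρ_ice / ρ_m = 1.805 km × 0.9043/3.219 = 0.507 km.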